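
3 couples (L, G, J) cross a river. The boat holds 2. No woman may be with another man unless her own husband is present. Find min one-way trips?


Label couples L, G, J (H = husband, W = wife).
Counting alone: 6 people, the boat carries 2 and someone must bring it back, so each round trip nets at most +1 on the far side until the last crossing → at least 9 trips. The jealousy constraint makes 9 impossible; the shortest valid schedule has 11:
1. WL+WG →  (far: WL,WG; near: HL,HG,HJ,WJ)
2. WL ←       (far: WG; near: HL,HG,HJ,WL,WJ)
3. WL+WJ →  (far: WL,WG,WJ; near: HL,HG,HJ)
4. WL ←       (far: WG,WJ; near: HL,HG,HJ,WL)
5. HG+HJ →  (far: HG,WG,HJ,WJ; near: HL,WL)
6. HG+WG ←  (far: HJ,WJ; near: HL,WL,HG,WG)
7. HL+HG →  (far: HL,HG,HJ,WJ; near: WL,WG)
8. WJ ←       (far: HL,HG,HJ; near: WL,WG,WJ)
9. WL+WG →  (far: HL,WL,HG,WG,HJ; near: WJ)
10. HJ ←      (far: HL,WL,HG,WG; near: HJ,WJ)
11. HJ+WJ → (far: all six; near: empty)
In every state each wife is either with her husband or with no other man.
Minimum trips = 11

11


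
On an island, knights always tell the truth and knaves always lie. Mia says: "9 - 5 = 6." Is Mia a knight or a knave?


Statement: "9 - 5 = 6."
Actual: 9 - 5 = 4
Claimed: 6
Statement is FALSE → Mia lies → Knave

Knave


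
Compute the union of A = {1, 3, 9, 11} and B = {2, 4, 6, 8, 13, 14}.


A = {1, 3, 9, 11}
B = {2, 4, 6, 8, 13, 14}
Operation: union
All elements combined: 1, 2, 3, 4, 6, 8, 9, 11, 13, 14

{1, 2, 3, 4, 6, 8, 9, 11, 13, 14}


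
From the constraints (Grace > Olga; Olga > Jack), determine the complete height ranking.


Constraints: Grace > Olga; Olga > Jack
Method: at each step, the next-highest is the one remaining person who never appears on the smaller side of a constraint between remaining people.
  Step 1: remaining {Grace, Jack, Olga}; on the smaller side: {Jack, Olga} → Grace is next (Grace > Olga).
  Step 2: remaining {Jack, Olga}; on the smaller side: {Jack} → Olga is next (Olga > Jack).
  Step 3: only Jack remains → lowest.
Final ranking (highest to lowest):

Grace > Olga > Jack


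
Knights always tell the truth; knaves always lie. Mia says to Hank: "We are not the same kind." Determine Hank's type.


Mia says: "We are not the same kind."
Case 1: Mia is a Knight (truth-teller)
  Statement is true → they ARE different → Hank is a Knave
Case 2: Mia is a Knave (liar)
  Statement is false → they are NOT different → Hank is a Knave
In both cases, Hank is a Knave.

Knave


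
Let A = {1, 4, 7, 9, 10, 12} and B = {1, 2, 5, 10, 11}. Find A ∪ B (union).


A = {1, 4, 7, 9, 10, 12}
B = {1, 2, 5, 10, 11}
Operation: union
All elements combined: 1, 2, 4, 5, 7, 9, 10, 11, 12

{1, 2, 4, 5, 7, 9, 10, 11, 12}


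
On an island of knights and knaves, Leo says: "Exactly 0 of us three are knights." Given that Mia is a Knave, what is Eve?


Leo claims exactly 0 knights among Leo, Mia, Eve.
Given: Mia is a Knave.

Case 1: Leo is a Knight (tells truth)
  Then exactly 0 of the three are knights.
  Counting Leo, Mia: 1 knight(s) so far. Need -1 more → impossible.
Case 2: Leo is a Knave (lies)
  Then the count is NOT 0.
  If Eve = Knave, count = 0 = 0 → claim would be true, contradicts lie.
  If Eve = Knight, count = 1 ≠ 0 → lie confirmed ✓

Eve is a Knight.

Knight


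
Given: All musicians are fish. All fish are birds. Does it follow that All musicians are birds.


Premise 1: All musicians are fish.
Premise 2: All fish are birds.
Conclusion: All musicians are birds.
Barbara syllogism (AAA-1): All A are B, All B are C → All A are C.
Middle term (fish) distributed in premise 2.

Valid


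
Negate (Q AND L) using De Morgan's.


De Morgan's law: ¬(P ∧ Q) ≡ ¬P ∨ ¬Q
¬(Q ∧ L) = ¬Q ∨ ¬L

¬Q ∨ ¬L


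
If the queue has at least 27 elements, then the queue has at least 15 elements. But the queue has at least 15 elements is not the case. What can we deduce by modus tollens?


Modus tollens: P → Q, ¬Q ⊢ ¬P
P: the queue has at least 27 elements
Q: the queue has at least 15 elements
We have P → Q and Q is false.
By modus tollens, P must be false.

It is not the case that the queue has at least 27 elements


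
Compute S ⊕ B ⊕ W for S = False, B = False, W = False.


S = False, B = False, W = False
Step 1: S ⊕ B = False XOR False = False
Step 2: False ⊕ W = False XOR False = False
XOR is true when an odd number of operands are true.

False


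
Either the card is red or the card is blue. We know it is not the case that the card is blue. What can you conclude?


Disjunctive syllogism: P ∨ Q, ¬P ⊢ Q
Disjunction: the card is red ∨ the card is blue
We know it is not the case that the card is blue.
By disjunctive syllogism, the other disjunct must be true.

The card is red


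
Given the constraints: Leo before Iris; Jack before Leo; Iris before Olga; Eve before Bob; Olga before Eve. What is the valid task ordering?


Constraints: Leo before Iris; Jack before Leo; Iris before Olga; Eve before Bob; Olga before Eve
Method: repeatedly schedule the remaining task that has no remaining task required before it.
  Step 1: remaining {Bob, Eve, Jack, Olga, Leo, Iris}; every task except Jack still has a predecessor pending → schedule Jack.
  Step 2: remaining {Bob, Eve, Olga, Leo, Iris}; every task except Leo still has a predecessor pending → schedule Leo.
  Step 3: remaining {Bob, Eve, Olga, Iris}; every task except Iris still has a predecessor pending → schedule Iris.
  Step 4: remaining {Bob, Eve, Olga}; every task except Olga still has a predecessor pending → schedule Olga.
  Step 5: remaining {Bob, Eve}; every task except Eve still has a predecessor pending → schedule Eve.
  Step 6: only Bob remains → schedule Bob.
Resulting order:

Jack → Leo → Iris → Olga → Eve → Bob


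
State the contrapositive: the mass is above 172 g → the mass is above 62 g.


Original: If the mass is above 172 g, then the mass is above 62 g
Contrapositive: If ¬Q, then ¬P
Negate Q: not (the mass is above 62 g)
Negate P: not (the mass is above 172 g)

If not (the mass is above 62 g), then not (the mass is above 172 g).


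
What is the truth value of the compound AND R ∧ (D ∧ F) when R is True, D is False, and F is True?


R = True, D = False, F = True
Step 1: D ∧ F = False AND True = False
Step 2: R ∧ False = True AND False = False
AND is true only when ALL operands are true.

False


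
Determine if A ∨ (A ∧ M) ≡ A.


Expression 1: A ∨ (A ∧ M)
Expression 2: A
Truth table (A M | Expr1 Expr2):
  T T |   T     T
  T F |   T     T
  F T |   F     F
  F F |   F     F
All 4 rows agree, so the expressions are logically equivalent.

Yes


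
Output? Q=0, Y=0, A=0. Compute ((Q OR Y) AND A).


Q OR Y = 0|0 = 0
0 AND 0 = 0

0


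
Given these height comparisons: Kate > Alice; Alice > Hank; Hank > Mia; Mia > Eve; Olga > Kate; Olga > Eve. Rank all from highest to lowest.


Constraints: Kate > Alice; Alice > Hank; Hank > Mia; Mia > Eve; Olga > Kate; Olga > Eve
Method: at each step, the next-highest is the one remaining person who never appears on the smaller side of a constraint between remaining people.
  Step 1: remaining {Olga, Kate, Alice, Eve, Hank, Mia}; on the smaller side: {Kate, Alice, Eve, Hank, Mia} → Olga is next (Olga > Kate; Olga > Eve).
  Step 2: remaining {Kate, Alice, Eve, Hank, Mia}; on the smaller side: {Alice, Eve, Hank, Mia} → Kate is next (Kate > Alice).
  Step 3: remaining {Alice, Eve, Hank, Mia}; on the smaller side: {Eve, Hank, Mia} → Alice is next (Alice > Hank).
  Step 4: remaining {Eve, Hank, Mia}; on the smaller side: {Eve, Mia} → Hank is next (Hank > Mia).
  Step 5: remaining {Eve, Mia}; on the smaller side: {Eve} → Mia is next (Mia > Eve).
  Step 6: only Eve remains → lowest.
Final ranking (highest to lowest):

Olga > Kate > Alice > Hank > Mia > Eve


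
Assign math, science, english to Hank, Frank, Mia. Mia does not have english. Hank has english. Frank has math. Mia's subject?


From clues:
  Hank → english
  Frank → math
By elimination, Mia gets the remaining.

science


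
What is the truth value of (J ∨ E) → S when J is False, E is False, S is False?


J = False, E = False, S = False
Step 1: J ∨ E = False OR False = False
Step 2: (False) → S: false only when antecedent=True and S=False.
Result: True

True


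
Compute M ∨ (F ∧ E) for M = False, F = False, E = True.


M = False, F = False, E = True
Step 1: F ∧ E = False AND True = False
Step 2: M ∨ False = False OR False = False
AND evaluated first (higher precedence); then OR applied.

False


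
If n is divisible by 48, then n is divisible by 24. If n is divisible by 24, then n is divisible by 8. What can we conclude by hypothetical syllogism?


Hypothetical syllogism: P → Q, Q → R ⊢ P → R
Premise 1: n is divisible by 48 → n is divisible by 24
Premise 2: n is divisible by 24 → n is divisible by 8
Chain the implications: the middle term (n is divisible by 24) links the two.
Conclusion: If n is divisible by 48, then n is divisible by 8.

If n is divisible by 48, then n is divisible by 8.


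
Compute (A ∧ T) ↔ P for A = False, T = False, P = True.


A = False, T = False, P = True
Step 1: A ∧ T = False AND False = False
Step 2: (False) ↔ P: true when both sides have same truth value.
Result: False ↔ True = False

False


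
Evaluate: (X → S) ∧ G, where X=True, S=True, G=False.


X = True, S = True, G = False
Expression: (X → S) ∧ G
Step 1: X → S = True → True (false only if X=True, S=False) = True
Step 2: (True) ∧ G = True AND False = False

False


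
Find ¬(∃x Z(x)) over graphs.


Original: ∃x Z(x)
Rule: ¬∀→∃, ¬∃→∀, negate predicate.
Negation: ∀x ¬Z(x)

∀x ¬Z(x)


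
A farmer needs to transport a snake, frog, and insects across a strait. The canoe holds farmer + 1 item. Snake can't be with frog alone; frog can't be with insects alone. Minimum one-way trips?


1. farmer+frog → 2. farmer ← 3. farmer+snake → 4. farmer+frog ← 5. farmer+insects → 6. farmer ← 7. farmer+frog →
Minimum trips = 7

7


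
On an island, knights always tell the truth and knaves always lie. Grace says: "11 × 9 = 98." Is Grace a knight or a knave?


Statement: "11 × 9 = 98."
Actual: 11 × 9 = 99
Claimed: 98
Statement is FALSE → Grace lies → Knave

Knave


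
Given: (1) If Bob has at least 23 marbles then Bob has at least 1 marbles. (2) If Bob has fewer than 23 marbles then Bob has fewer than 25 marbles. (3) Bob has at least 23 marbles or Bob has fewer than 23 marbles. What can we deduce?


Constructive dilemma: (P → Q) ∧ (R → S), P ∨ R ⊢ Q ∨ S
Premise 1: Bob has at least 23 marbles → Bob has at least 1 marbles
Premise 2: Bob has fewer than 23 marbles → Bob has fewer than 25 marbles
Premise 3: Bob has at least 23 marbles ∨ Bob has fewer than 23 marbles
Case 1: Assuming Bob has at least 23 marbles, then by Premise 1, Bob has at least 1 marbles.
Case 2: Assuming Bob has fewer than 23 marbles, then by Premise 2, Bob has fewer than 25 marbles.
Since one of Bob has at least 23 marbles or Bob has fewer than 23 marbles must hold, we get Bob has at least 1 marbles or Bob has fewer than 25 marbles.

Bob has at least 1 marbles or Bob has fewer than 25 marbles.


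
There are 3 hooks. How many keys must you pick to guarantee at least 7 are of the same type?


Pigeonhole: to guarantee k in one of n categories, need (k-1)×n + 1.
k = 7, n = 3
Minimum = (7-1) × 3 + 1 = 6 × 3 + 1

19


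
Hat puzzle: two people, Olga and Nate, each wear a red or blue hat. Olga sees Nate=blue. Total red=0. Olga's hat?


Total red = 0, Nate = blue
Red accounted for: 0
Remaining for Olga: 0
Olga's hat is blue.

blue


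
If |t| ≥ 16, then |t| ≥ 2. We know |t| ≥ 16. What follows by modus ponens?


Modus ponens: P → Q, P ⊢ Q
P: |t| ≥ 16
Q: |t| ≥ 2
We have P → Q and P is true.
By modus ponens, Q must be true.

|t| ≥ 2


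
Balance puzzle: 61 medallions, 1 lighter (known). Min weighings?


Each weighing has 3 outcomes (left heavy / balance / right heavy), so k weighings distinguish at most 3^k cases; splitting into three near-equal groups achieves this.
Need 3^k ≥ 61: 3^3 = 27 < 61 ≤ 3^4 = 81
k = ⌈log₃(61)⌉ = 4

4


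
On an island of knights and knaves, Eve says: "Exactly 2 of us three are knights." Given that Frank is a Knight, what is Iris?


Eve claims exactly 2 knights among Eve, Frank, Iris.
Given: Frank is a Knight.

Case 1: Eve is a Knight (tells truth)
  Then exactly 2 of the three are knights.
  Counting Eve, Frank: 2 knight(s) so far. Need 0 more → Iris = Knave.
Case 2: Eve is a Knave (lies)
  Then the count is NOT 2.
  If Iris = Knight, count = 2 = 2 → claim would be true, contradicts lie.
  If Iris = Knave, count = 1 ≠ 2 → lie confirmed ✓

Iris is a Knave.

Knave


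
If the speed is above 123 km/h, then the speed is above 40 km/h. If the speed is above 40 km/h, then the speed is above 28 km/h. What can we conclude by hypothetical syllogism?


Hypothetical syllogism: P → Q, Q → R ⊢ P → R
Premise 1: the speed is above 123 km/h → the speed is above 40 km/h
Premise 2: the speed is above 40 km/h → the speed is above 28 km/h
Chain the implications: the middle term (the speed is above 40 km/h) links the two.
Conclusion: If the speed is above 123 km/h, then the speed is above 28 km/h.

If the speed is above 123 km/h, then the speed is above 28 km/h.


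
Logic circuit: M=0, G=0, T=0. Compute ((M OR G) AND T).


M OR G = 0|0 = 0
0 AND 0 = 0

0


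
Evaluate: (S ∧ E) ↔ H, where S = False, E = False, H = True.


S = False, E = False, H = True
Step 1: S ∧ E = False AND False = False
Step 2: (False) ↔ H: true when both sides have same truth value.
Result: False ↔ True = False

False


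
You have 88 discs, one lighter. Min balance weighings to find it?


Each weighing has 3 outcomes (left heavy / balance / right heavy), so k weighings distinguish at most 3^k cases; splitting into three near-equal groups achieves this.
Need 3^k ≥ 88: 3^4 = 81 < 88 ≤ 3^5 = 243
k = ⌈log₃(88)⌉ = 5

5


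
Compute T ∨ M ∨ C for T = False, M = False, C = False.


T = False, M = False, C = False
Step 1: T ∨ M = False OR False = False
Step 2: False ∨ C = False OR False = False
OR is true when at least one operand is true.

False


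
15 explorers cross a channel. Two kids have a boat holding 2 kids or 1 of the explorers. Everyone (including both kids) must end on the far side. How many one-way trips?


Per crossing of one of the explorers: kids→, one←, one of the explorers→, one← = 4 trips
15 × 4 = 60, + 1 final kids→ = 61
Minimum trips = 61

61


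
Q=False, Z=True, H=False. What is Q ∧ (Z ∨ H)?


Q = False, Z = True, H = False
Expression: Q ∧ (Z ∨ H)
Step 1: Z ∨ H = True OR False = True
Step 2: Q ∧ (True) = False AND True = False

False


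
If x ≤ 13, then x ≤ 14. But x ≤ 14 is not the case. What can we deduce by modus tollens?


Modus tollens: P → Q, ¬Q ⊢ ¬P
P: x ≤ 13
Q: x ≤ 14
We have P → Q and Q is false.
By modus tollens, P must be false.

It is not the case that x ≤ 13


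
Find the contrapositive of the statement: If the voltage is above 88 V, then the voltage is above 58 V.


Original: If the voltage is above 88 V, then the voltage is above 58 V
Contrapositive: If ¬Q, then ¬P
Negate Q: not (the voltage is above 58 V)
Negate P: not (the voltage is above 88 V)

If not (the voltage is above 58 V), then not (the voltage is above 88 V).


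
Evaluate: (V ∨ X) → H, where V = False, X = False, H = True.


V = False, X = False, H = True
Step 1: V ∨ X = False OR False = False
Step 2: (False) → H: false only when antecedent=True and H=False.
Result: True

True


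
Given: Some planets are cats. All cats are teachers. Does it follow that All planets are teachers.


Premise 1: Some planets are cats.
Premise 2: All cats are teachers.
Conclusion: All planets are teachers.
Fallacy: illicit minor. The minor term (planets) is distributed in the conclusion ('All planets ...') but undistributed in its premise ('Some planets are cats' doesn't cover all planets).
Only 'Some planets are teachers' follows, not 'All'.

Invalid


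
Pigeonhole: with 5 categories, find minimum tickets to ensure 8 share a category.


Pigeonhole: to guarantee k in one of n categories, need (k-1)×n + 1.
k = 8, n = 5
Minimum = (8-1) × 5 + 1 = 7 × 5 + 1

36


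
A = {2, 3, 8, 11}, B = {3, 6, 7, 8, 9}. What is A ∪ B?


A = {2, 3, 8, 11}
B = {3, 6, 7, 8, 9}
Operation: union
All elements combined: 2, 3, 6, 7, 8, 9, 11

{2, 3, 6, 7, 8, 9, 11}


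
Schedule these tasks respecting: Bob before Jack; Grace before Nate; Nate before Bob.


Constraints: Bob before Jack; Grace before Nate; Nate before Bob
Method: repeatedly schedule the remaining task that has no remaining task required before it.
  Step 1: remaining {Jack, Grace, Nate, Bob}; every task except Grace still has a predecessor pending → schedule Grace.
  Step 2: remaining {Jack, Nate, Bob}; every task except Nate still has a predecessor pending → schedule Nate.
  Step 3: remaining {Jack, Bob}; every task except Bob still has a predecessor pending → schedule Bob.
  Step 4: only Jack remains → schedule Jack.
Resulting order:

Grace → Nate → Bob → Jack


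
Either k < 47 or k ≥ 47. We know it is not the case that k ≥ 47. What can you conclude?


Disjunctive syllogism: P ∨ Q, ¬P ⊢ Q
Disjunction: k < 47 ∨ k ≥ 47
We know it is not the case that k ≥ 47.
By disjunctive syllogism, the other disjunct must be true.

k < 47


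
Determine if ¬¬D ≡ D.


Expression 1: ¬¬D
Expression 2: D
Truth table (D | Expr1 Expr2):
  T |   T     T
  F |   F     F
All 2 rows agree, so the expressions are logically equivalent.

Yes


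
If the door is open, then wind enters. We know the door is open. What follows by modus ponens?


Modus ponens: P → Q, P ⊢ Q
P: the door is open
Q: wind enters
We have P → Q and P is true.
By modus ponens, Q must be true.

Wind enters


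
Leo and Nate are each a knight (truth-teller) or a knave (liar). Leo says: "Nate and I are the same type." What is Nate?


Leo says: "Nate and I are the same type."
Case 1: Leo is a Knight (truth-teller)
  Statement is true → they ARE the same → Nate is also a Knight
Case 2: Leo is a Knave (liar)
  Statement is false → they are NOT the same → Nate is a Knight
In both cases, Nate is a Knight.

Knight


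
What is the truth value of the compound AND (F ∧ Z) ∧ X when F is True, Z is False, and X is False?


F = True, Z = False, X = False
Step 1: F ∧ Z = True AND False = False
Step 2: False ∧ X = False AND False = False
AND is true only when ALL operands are true.

False


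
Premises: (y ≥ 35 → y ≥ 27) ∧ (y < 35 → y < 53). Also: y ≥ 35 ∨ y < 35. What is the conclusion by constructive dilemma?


Constructive dilemma: (P → Q) ∧ (R → S), P ∨ R ⊢ Q ∨ S
Premise 1: y ≥ 35 → y ≥ 27
Premise 2: y < 35 → y < 53
Premise 3: y ≥ 35 ∨ y < 35
Case 1: Assuming y ≥ 35, then by Premise 1, y ≥ 27.
Case 2: Assuming y < 35, then by Premise 2, y < 53.
Since one of y ≥ 35 or y < 35 must hold, we get y ≥ 27 or y < 53.

y ≥ 27 or y < 53.


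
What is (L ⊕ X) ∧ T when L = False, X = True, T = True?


L = False, X = True, T = True
Step 1: L ⊕ X = False XOR True = True
Step 2: True ∧ T = True AND True = True
XOR true when exactly one of L,X is true; then AND with T.

True


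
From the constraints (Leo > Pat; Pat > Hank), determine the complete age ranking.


Constraints: Leo > Pat; Pat > Hank
Method: at each step, the next-highest is the one remaining person who never appears on the smaller side of a constraint between remaining people.
  Step 1: remaining {Pat, Leo, Hank}; on the smaller side: {Pat, Hank} → Leo is next (Leo > Pat).
  Step 2: remaining {Pat, Hank}; on the smaller side: {Hank} → Pat is next (Pat > Hank).
  Step 3: only Hank remains → lowest.
Final ranking (highest to lowest):

Leo > Pat > Hank


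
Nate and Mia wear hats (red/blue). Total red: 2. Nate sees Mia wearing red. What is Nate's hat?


Total red = 2, Mia = red
Red accounted for: 1
Remaining for Nate: 1
Nate's hat is red.

red


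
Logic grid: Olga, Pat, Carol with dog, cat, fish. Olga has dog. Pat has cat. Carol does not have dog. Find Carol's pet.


From clues:
  Pat → cat
  Olga → dog
By elimination, Carol gets the remaining.

fish


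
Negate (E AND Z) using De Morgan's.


De Morgan's law: ¬(P ∧ Q) ≡ ¬P ∨ ¬Q
¬(E ∧ Z) = ¬E ∨ ¬Z

¬E ∨ ¬Z


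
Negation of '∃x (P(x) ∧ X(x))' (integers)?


Original: ∃x (P(x) ∧ X(x))
Rule: ¬∀→∃, ¬∃→∀, negate predicate.
Negation: ∀x (¬P(x) ∨ ¬X(x))

∀x (¬P(x) ∨ ¬X(x))


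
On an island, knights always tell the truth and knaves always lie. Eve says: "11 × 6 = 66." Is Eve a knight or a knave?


Statement: "11 × 6 = 66."
Actual: 11 × 6 = 66
Claimed: 66
Statement is TRUE → Eve tells the truth → Knight

Knight


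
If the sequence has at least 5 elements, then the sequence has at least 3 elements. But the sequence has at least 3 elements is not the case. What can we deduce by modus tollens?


Modus tollens: P → Q, ¬Q ⊢ ¬P
P: the sequence has at least 5 elements
Q: the sequence has at least 3 elements
We have P → Q and Q is false.
By modus tollens, P must be false.

It is not the case that the sequence has at least 5 elements


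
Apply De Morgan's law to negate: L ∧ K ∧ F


De Morgan's law: ¬(P ∧ Q ∧ R) ≡ ¬P ∨ ¬Q ∨ ¬R
¬(L ∧ K ∧ F) = ¬L ∨ ¬K ∨ ¬F

¬L ∨ ¬K ∨ ¬F


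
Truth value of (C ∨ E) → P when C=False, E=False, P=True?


C = False, E = False, P = True
Expression: (C ∨ E) → P
Step 1: C ∨ E = False OR False = False
Step 2: (False) → P = False → True (false only if antecedent True and consequent False) = True

True


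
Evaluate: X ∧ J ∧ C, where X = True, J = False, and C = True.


X = True, J = False, C = True
Step 1: X ∧ J = True AND False = False
Step 2: (False) ∧ C = (False) AND True = False
AND is true only when ALL operands are true.

False


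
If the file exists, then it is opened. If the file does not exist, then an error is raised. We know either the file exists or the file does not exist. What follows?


Constructive dilemma: (P → Q) ∧ (R → S), P ∨ R ⊢ Q ∨ S
Premise 1: the file exists → it is opened
Premise 2: the file does not exist → an error is raised
Premise 3: the file exists ∨ the file does not exist
Case 1: Assuming the file exists, then by Premise 1, it is opened.
Case 2: Assuming the file does not exist, then by Premise 2, an error is raised.
Since one of the file exists or the file does not exist must hold, we get it is opened or an error is raised.

It is opened or an error is raised.


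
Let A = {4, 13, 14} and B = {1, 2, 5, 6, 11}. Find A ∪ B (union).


A = {4, 13, 14}
B = {1, 2, 5, 6, 11}
Operation: union
All elements combined: 1, 2, 4, 5, 6, 11, 13, 14

{1, 2, 4, 5, 6, 11, 13, 14}


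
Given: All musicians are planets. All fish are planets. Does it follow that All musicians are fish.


Premise 1: All musicians are planets.
Premise 2: All fish are planets.
Conclusion: All musicians are fish.
Fallacy: undistributed middle. planets is predicate in both.
Counterexample: musicians and fish could be disjoint subsets of planets.

Invalid


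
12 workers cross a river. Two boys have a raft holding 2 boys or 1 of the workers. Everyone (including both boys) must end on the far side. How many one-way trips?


Per crossing of one of the workers: boys→, one←, one of the workers→, one← = 4 trips
12 × 4 = 48, + 1 final boys→ = 49
Minimum trips = 49

49


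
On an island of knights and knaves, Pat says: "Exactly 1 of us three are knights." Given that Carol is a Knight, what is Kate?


Pat claims exactly 1 knights among Pat, Carol, Kate.
Given: Carol is a Knight.

Case 1: Pat is a Knight (tells truth)
  Then exactly 1 of the three are knights.
  Counting Pat, Carol: 2 knight(s) so far. Need -1 more → impossible.
Case 2: Pat is a Knave (lies)
  Then the count is NOT 1.
  If Kate = Knave, count = 1 = 1 → claim would be true, contradicts lie.
  If Kate = Knight, count = 2 ≠ 1 → lie confirmed ✓

Kate is a Knight.

Knight


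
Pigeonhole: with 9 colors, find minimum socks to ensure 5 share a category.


Pigeonhole: to guarantee k in one of n categories, need (k-1)×n + 1.
k = 5, n = 9
Minimum = (5-1) × 9 + 1 = 4 × 9 + 1

37


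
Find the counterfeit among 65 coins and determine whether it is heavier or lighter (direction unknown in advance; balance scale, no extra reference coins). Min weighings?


Let n = 65. 130 possibilities (n coins × lighter/heavier); each weighing has 3 outcomes.
Bound for k weighings: say the first weighing puts j coins on each pan. If it tips, the 2j weighed coins remain suspects (each with a known direction) and k-1 weighings give 3^(k-1) outcomes; 3^(k-1) is odd, so 2j ≤ 3^(k-1) - 1. If it balances, the n - 2j unweighed coins remain with direction unknown: 2(n - 2j) ≤ 3^(k-1) - 1 by the same parity argument. Adding, n ≤ (3^(k-1) - 1) + (3^(k-1) - 1)/2 = (3^k - 3)/2, and the classical three-group strategy achieves this (3 coins in 2 weighings, 12 in 3, 39 in 4, 120 in 5).
So we need the smallest k with (3^k - 3)/2 ≥ 65.
k = 4: (3^4 - 3)/2 = 39 < 65 ✗
k = 5: (3^5 - 3)/2 = 120 ≥ 65 ✓

5


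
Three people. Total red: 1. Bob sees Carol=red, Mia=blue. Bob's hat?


Total red = 1, seen red = 1
Own red = 1 - 1 = 0
Bob's hat is blue.

blue


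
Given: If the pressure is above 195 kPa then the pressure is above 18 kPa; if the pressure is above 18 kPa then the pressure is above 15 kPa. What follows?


Hypothetical syllogism: P → Q, Q → R ⊢ P → R
Premise 1: the pressure is above 195 kPa → the pressure is above 18 kPa
Premise 2: the pressure is above 18 kPa → the pressure is above 15 kPa
Chain the implications: the middle term (the pressure is above 18 kPa) links the two.
Conclusion: If the pressure is above 195 kPa, then the pressure is above 15 kPa.

If the pressure is above 195 kPa, then the pressure is above 15 kPa.


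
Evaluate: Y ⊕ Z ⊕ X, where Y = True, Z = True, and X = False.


Y = True, Z = True, X = False
Step 1: Y ⊕ Z = True XOR True = False
Step 2: False ⊕ X = False XOR False = False
XOR is true when an odd number of operands are true.

False


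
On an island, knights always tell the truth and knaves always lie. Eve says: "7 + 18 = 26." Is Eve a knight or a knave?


Statement: "7 + 18 = 26."
Actual: 7 + 18 = 25
Claimed: 26
Statement is FALSE → Eve lies → Knave

Knave


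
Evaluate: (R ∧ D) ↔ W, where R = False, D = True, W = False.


R = False, D = True, W = False
Step 1: R ∧ D = False AND True = False
Step 2: (False) ↔ W: true when both sides have same truth value.
Result: False ↔ False = True

True


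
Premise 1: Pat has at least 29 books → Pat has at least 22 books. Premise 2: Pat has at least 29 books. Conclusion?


Modus ponens: P → Q, P ⊢ Q
P: Pat has at least 29 books
Q: Pat has at least 22 books
We have P → Q and P is true.
By modus ponens, Q must be true.

Pat has at least 22 books


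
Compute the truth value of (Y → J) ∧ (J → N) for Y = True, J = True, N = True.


Y = True, J = True, N = True
Step 1: Y → J is false only when Y=True and J=False. Result: True
Step 2: J → N is false only when J=True and N=False. Result: True
Step 3: True ∧ True = True

True


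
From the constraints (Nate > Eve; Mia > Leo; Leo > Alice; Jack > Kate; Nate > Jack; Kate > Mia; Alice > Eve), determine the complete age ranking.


Constraints: Nate > Eve; Mia > Leo; Leo > Alice; Jack > Kate; Nate > Jack; Kate > Mia; Alice > Eve
Method: at each step, the next-highest is the one remaining person who never appears on the smaller side of a constraint between remaining people.
  Step 1: remaining {Mia, Leo, Jack, Alice, Nate, Eve, Kate}; on the smaller side: {Mia, Leo, Jack, Alice, Eve, Kate} → Nate is next (Nate > Eve; Nate > Jack).
  Step 2: remaining {Mia, Leo, Jack, Alice, Eve, Kate}; on the smaller side: {Mia, Leo, Alice, Eve, Kate} → Jack is next (Jack > Kate).
  Step 3: remaining {Mia, Leo, Alice, Eve, Kate}; on the smaller side: {Mia, Leo, Alice, Eve} → Kate is next (Kate > Mia).
  Step 4: remaining {Mia, Leo, Alice, Eve}; on the smaller side: {Leo, Alice, Eve} → Mia is next (Mia > Leo).
  Step 5: remaining {Leo, Alice, Eve}; on the smaller side: {Alice, Eve} → Leo is next (Leo > Alice).
  Step 6: remaining {Alice, Eve}; on the smaller side: {Eve} → Alice is next (Alice > Eve).
  Step 7: only Eve remains → lowest.
Final ranking (highest to lowest):

Nate > Jack > Kate > Mia > Leo > Alice > Eve


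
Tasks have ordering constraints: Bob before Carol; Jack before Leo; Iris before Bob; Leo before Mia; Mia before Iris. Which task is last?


Constraints: Bob before Carol; Jack before Leo; Iris before Bob; Leo before Mia; Mia before Iris
The last task can have nothing scheduled after it, so it must never appear on the left of a 'before'.
Tasks appearing before some other task: Bob, Jack, Iris, Leo, Mia.
The only task not in that list is Carol → it is last.

Carol


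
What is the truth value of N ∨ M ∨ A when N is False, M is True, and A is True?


N = False, M = True, A = True
Step 1: N ∨ M = False OR True = True
Step 2: True ∨ A = True OR True = True
OR is true when at least one operand is true.

True


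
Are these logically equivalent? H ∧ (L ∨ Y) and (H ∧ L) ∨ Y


Expression 1: H ∧ (L ∨ Y)
Expression 2: (H ∧ L) ∨ Y
Truth table (H L Y | Expr1 Expr2):
  T T T |   T     T
  T T F |   T     T
  T F T |   T     T
  T F F |   F     F
  F T T |   F     T   ← differ
  F T F |   F     F
  F F T |   F     T   ← differ
  F F F |   F     F
Counterexample: H=F, L=T, Y=T gives Expr1 = F but Expr2 = T, so the expressions are NOT logically equivalent.

No


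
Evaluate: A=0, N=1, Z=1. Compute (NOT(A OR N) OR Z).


A OR N = 1
NOT(1) = 0
0 OR 1 = 1

1


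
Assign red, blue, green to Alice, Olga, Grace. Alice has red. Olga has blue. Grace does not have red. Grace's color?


From clues:
  Alice → red
  Olga → blue
By elimination, Grace gets the remaining.

green


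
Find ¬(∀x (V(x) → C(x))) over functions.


Original: ∀x (V(x) → C(x))
Rule: ¬∀→∃, ¬∃→∀, negate predicate.
Negation: ∃x (V(x) ∧ ¬C(x))

∃x (V(x) ∧ ¬C(x))


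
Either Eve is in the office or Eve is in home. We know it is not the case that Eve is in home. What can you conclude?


Disjunctive syllogism: P ∨ Q, ¬P ⊢ Q
Disjunction: Eve is in the office ∨ Eve is in home
We know it is not the case that Eve is in home.
By disjunctive syllogism, the other disjunct must be true.

Eve is in the office


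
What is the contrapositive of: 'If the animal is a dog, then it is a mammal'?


Original: If the animal is a dog, then it is a mammal
Contrapositive: If ¬Q, then ¬P
Negate Q: not (it is a mammal)
Negate P: not (the animal is a dog)

If not (it is a mammal), then not (the animal is a dog).


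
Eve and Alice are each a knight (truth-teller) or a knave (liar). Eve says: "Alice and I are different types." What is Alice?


Eve says: "Alice and I are different types."
Case 1: Eve is a Knight (truth-teller)
  Statement is true → they ARE different → Alice is a Knave
Case 2: Eve is a Knave (liar)
  Statement is false → they are NOT different → Alice is a Knave
In both cases, Alice is a Knave.

Knave


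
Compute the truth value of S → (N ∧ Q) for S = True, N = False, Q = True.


S = True, N = False, Q = True
Step 1: N ∧ Q = False AND True = False
Step 2: S → (False): false only when S=True and consequent=False.
Result: False

False


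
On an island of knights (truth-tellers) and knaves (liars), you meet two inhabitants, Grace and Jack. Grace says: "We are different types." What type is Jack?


Grace says: "We are different types."
Case 1: Grace is a Knight (truth-teller)
  Statement is true → they ARE different → Jack is a Knave
Case 2: Grace is a Knave (liar)
  Statement is false → they are NOT different → Jack is a Knave
In both cases, Jack is a Knave.

Knave


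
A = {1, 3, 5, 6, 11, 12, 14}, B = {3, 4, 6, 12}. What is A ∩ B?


A = {1, 3, 5, 6, 11, 12, 14}
B = {3, 4, 6, 12}
Operation: intersection
Elements in both: 3, 6, 12

{3, 6, 12}


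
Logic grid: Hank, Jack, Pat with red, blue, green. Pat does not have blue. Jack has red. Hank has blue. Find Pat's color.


From clues:
  Hank → blue
  Jack → red
By elimination, Pat gets the remaining.

green


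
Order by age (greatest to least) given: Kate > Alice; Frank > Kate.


Constraints: Kate > Alice; Frank > Kate
Method: at each step, the next-highest is the one remaining person who never appears on the smaller side of a constraint between remaining people.
  Step 1: remaining {Kate, Alice, Frank}; on the smaller side: {Kate, Alice} → Frank is next (Frank > Kate).
  Step 2: remaining {Kate, Alice}; on the smaller side: {Alice} → Kate is next (Kate > Alice).
  Step 3: only Alice remains → lowest.
Final ranking (highest to lowest):

Frank > Kate > Alice


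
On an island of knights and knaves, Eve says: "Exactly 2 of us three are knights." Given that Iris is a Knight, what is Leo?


Eve claims exactly 2 knights among Eve, Iris, Leo.
Given: Iris is a Knight.

Case 1: Eve is a Knight (tells truth)
  Then exactly 2 of the three are knights.
  Counting Eve, Iris: 2 knight(s) so far. Need 0 more → Leo = Knave.
Case 2: Eve is a Knave (lies)
  Then the count is NOT 2.
  If Leo = Knight, count = 2 = 2 → claim would be true, contradicts lie.
  If Leo = Knave, count = 1 ≠ 2 → lie confirmed ✓

Leo is a Knave.

Knave


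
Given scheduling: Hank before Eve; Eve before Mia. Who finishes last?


Constraints: Hank before Eve; Eve before Mia
The last task can have nothing scheduled after it, so it must never appear on the left of a 'before'.
Tasks appearing before some other task: Hank, Eve.
The only task not in that list is Mia → it is last.

Mia


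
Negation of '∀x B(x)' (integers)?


Original: ∀x B(x)
Rule: ¬∀→∃, ¬∃→∀, negate predicate.
Negation: ∃x ¬B(x)

∃x ¬B(x)


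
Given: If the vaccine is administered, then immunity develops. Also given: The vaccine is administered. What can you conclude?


Modus ponens: P → Q, P ⊢ Q
P: the vaccine is administered
Q: immunity develops
We have P → Q and P is true.
By modus ponens, Q must be true.

Immunity develops


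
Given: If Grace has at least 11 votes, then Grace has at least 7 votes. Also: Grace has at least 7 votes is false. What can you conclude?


Modus tollens: P → Q, ¬Q ⊢ ¬P
P: Grace has at least 11 votes
Q: Grace has at least 7 votes
We have P → Q and Q is false.
By modus tollens, P must be false.

It is not the case that Grace has at least 11 votes


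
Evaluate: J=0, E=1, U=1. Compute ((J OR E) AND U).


J OR E = 0|1 = 1
1 AND 1 = 1

1


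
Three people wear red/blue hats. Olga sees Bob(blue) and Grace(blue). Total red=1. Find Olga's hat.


Total red = 1, seen red = 0
Own red = 1 - 0 = 1
Olga's hat is red.

red


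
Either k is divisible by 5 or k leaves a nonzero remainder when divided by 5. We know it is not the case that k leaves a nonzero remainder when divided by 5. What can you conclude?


Disjunctive syllogism: P ∨ Q, ¬P ⊢ Q
Disjunction: k is divisible by 5 ∨ k leaves a nonzero remainder when divided by 5
We know it is not the case that k leaves a nonzero remainder when divided by 5.
By disjunctive syllogism, the other disjunct must be true.

k is divisible by 5


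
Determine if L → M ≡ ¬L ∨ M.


Expression 1: L → M
Expression 2: ¬L ∨ M
Truth table (L M | Expr1 Expr2):
  T T |   T     T
  T F |   F     F
  F T |   T     T
  F F |   T     T
All 4 rows agree, so the expressions are logically equivalent.

Yes


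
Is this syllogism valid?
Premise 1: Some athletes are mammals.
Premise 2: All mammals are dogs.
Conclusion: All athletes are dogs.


Premise 1: Some athletes are mammals.
Premise 2: All mammals are dogs.
Conclusion: All athletes are dogs.
Fallacy: illicit minor. The minor term (athletes) is distributed in the conclusion ('All athletes ...') but undistributed in its premise ('Some athletes are mammals' doesn't cover all athletes).
Only 'Some athletes are dogs' follows, not 'All'.

Invalid


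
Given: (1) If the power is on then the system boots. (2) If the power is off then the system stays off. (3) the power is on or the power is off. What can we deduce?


Constructive dilemma: (P → Q) ∧ (R → S), P ∨ R ⊢ Q ∨ S
Premise 1: the power is on → the system boots
Premise 2: the power is off → the system stays off
Premise 3: the power is on ∨ the power is off
Case 1: Assuming the power is on, then by Premise 1, the system boots.
Case 2: Assuming the power is off, then by Premise 2, the system stays off.
Since one of the power is on or the power is off must hold, we get the system boots or the system stays off.

The system boots or the system stays off.


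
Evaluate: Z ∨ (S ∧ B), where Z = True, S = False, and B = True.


Z = True, S = False, B = True
Step 1: S ∧ B = False AND True = False
Step 2: Z ∨ False = True OR False = True
AND evaluated first (higher precedence); then OR applied.

True


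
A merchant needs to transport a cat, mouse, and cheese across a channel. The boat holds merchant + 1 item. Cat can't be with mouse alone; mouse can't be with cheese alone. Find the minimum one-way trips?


1. merchant+mouse → 2. merchant ← 3. merchant+cat → 4. merchant+mouse ← 5. merchant+cheese → 6. merchant ← 7. merchant+mouse →
Minimum trips = 7

7


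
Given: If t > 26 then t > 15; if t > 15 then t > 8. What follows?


Hypothetical syllogism: P → Q, Q → R ⊢ P → R
Premise 1: t > 26 → t > 15
Premise 2: t > 15 → t > 8
Chain the implications: the middle term (t > 15) links the two.
Conclusion: If t > 26, then t > 8.

If t > 26, then t > 8.


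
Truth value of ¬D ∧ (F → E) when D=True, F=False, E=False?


D = True, F = False, E = False
Expression: ¬D ∧ (F → E)
Step 1: ¬D = NOT True = False
Step 2: F → E = False → False (false only if F=True, E=False) = True
Step 3: (False) ∧ (True) = False AND True = False

False


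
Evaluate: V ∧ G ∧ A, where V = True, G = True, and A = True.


V = True, G = True, A = True
Step 1: V ∧ G = True AND True = True
Step 2: (True) ∧ A = (True) AND True = True
AND is true only when ALL operands are true.

True


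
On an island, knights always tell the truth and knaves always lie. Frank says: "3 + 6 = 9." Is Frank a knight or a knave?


Statement: "3 + 6 = 9."
Actual: 3 + 6 = 9
Claimed: 9
Statement is TRUE → Frank tells the truth → Knight

Knight


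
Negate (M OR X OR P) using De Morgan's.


De Morgan's law: ¬(P ∨ Q ∨ R) ≡ ¬P ∧ ¬Q ∧ ¬R
¬(M ∨ X ∨ P) = ¬M ∧ ¬X ∧ ¬P

¬M ∧ ¬X ∧ ¬P


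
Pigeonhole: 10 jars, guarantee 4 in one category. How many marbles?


Pigeonhole: to guarantee k in one of n categories, need (k-1)×n + 1.
k = 4, n = 10
Minimum = (4-1) × 10 + 1 = 3 × 10 + 1

31


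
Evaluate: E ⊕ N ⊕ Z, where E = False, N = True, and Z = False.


E = False, N = True, Z = False
Step 1: E ⊕ N = False XOR True = True
Step 2: True ⊕ Z = True XOR False = True
XOR is true when an odd number of operands are true.

True


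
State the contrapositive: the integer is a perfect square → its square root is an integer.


Original: If the integer is a perfect square, then its square root is an integer
Contrapositive: If ¬Q, then ¬P
Negate Q: not (its square root is an integer)
Negate P: not (the integer is a perfect square)

If not (its square root is an integer), then not (the integer is a perfect square).
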